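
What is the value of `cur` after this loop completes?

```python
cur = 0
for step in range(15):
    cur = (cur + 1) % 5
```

Increment mod 5, 15 times = 0
`cur` takes the values: 0 → 1 → 2 → 3 → 4 → 0 → 1 → 2 → 3 → 4 → 0 → 1 → 2 → 3 → 4 → 0

Answer: 0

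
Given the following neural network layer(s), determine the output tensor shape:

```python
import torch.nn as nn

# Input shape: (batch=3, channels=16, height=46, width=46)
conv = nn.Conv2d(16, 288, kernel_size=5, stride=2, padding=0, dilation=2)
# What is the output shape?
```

Input: (3, 16, 46, 46) -> Output: (3, 288, 19, 19)

Answer: (3, 288, 19, 19)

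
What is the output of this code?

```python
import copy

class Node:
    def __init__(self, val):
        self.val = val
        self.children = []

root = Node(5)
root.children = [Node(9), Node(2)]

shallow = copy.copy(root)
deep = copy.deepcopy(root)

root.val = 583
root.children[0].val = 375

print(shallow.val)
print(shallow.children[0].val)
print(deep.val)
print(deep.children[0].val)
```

Key concept: deep copy with custom objects.
Step by step:
`root = Node(5)` → root = Node(val=5, children=[])
`root.children = [Node(9), Node(2)]` → root = Node(val=5, children=[Node(val=9, children=[]), Node(val=2, children=[])])
`shallow = copy.copy(root)` → shallow = Node(val=5, children=[Node(val=9, children=[]), Node(val=2, children=[])])
`deep = copy.deepcopy(root)` → deep = Node(val=5, children=[Node(val=9, children=[]), Node(val=2, children=[])])
`root.val = 583` → root = Node(val=583, children=[Node(val=9, children=[]), Node(val=2, children=[])])
`root.children[0].val = 375` → root = Node(val=583, children=[Node(val=375, children=[]), Node(val=2, children=[])]); shallow = Node(val=5, children=[Node(val=375, children=[]), Node(val=2, children=[])])
`print(shallow.val)` → prints 5
`print(shallow.children[0].val)` → prints 375
`print(deep.val)` → prints 5
`print(deep.children[0].val)` → prints 9

Answer:
5
375
5
9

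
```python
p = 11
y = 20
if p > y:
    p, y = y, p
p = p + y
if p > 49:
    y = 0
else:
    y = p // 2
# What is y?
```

Trace:
`p = 11` → p = 11
`y = 20` → y = 20
`if p > y: ...` → p > y is False → no variable changes
`p = p + y` → p = 31
`if p > 49: ...` → p > 49 is False, take else branch → y = 15
So y = 15

Answer: 15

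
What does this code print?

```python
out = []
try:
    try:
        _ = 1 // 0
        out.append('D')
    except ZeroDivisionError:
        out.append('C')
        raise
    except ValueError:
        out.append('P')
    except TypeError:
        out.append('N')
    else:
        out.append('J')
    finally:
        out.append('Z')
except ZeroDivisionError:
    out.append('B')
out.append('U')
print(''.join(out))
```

Execution trace: 'C' (except ZeroDivisionError) → 'Z' (finally) → 'B' (outer except ZeroDivisionError) → 'U' (after the try/except). Output: CZBU

Answer: CZBU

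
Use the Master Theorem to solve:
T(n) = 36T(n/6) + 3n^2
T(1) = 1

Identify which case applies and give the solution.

a=36, b=6, f(n)=3n^2. log_6(36) = 2. Since c=2 = 2, Case 2 applies: T(n) = Θ(n^log_b(a) · log n) = O(n^2 log n).

Answer: O(n^2 log n) - Case 2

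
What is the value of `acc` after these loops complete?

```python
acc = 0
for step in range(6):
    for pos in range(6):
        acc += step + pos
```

Sum of all step+pos for step,pos in 6x6
`acc` takes the values: 0 → 1 → 3 → 6 → 10 → 15 → 16 → 18 → 21 → 25 → 30 → 36 → 38 → 41 → 45 → 50 → 56 → 63 → 66 → 70 → 75 → 81 → 88 → 96 → 100 → 105 → 111 → 118 → 126 → 135 → 140 → 146 → 153 → 161 → 170 → 180

Answer: 180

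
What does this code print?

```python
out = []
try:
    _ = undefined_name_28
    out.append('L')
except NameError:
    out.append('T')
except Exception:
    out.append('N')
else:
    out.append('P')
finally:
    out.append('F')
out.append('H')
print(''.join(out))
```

Execution trace: 'T' (except NameError) → 'F' (finally) → 'H' (after the try/except). Output: TFH

Answer: TFH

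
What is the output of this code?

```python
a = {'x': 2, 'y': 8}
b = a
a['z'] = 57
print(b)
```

Key concept: dict aliasing.
Step by step:
`a = {'x': 2, 'y': 8}` → a = {'x': 2, 'y': 8}
`b = a` → b = {'x': 2, 'y': 8} (same object as a)
`a['z'] = 57` → a = {'x': 2, 'y': 8, 'z': 57} (same object as b); b = {'x': 2, 'y': 8, 'z': 57} (same object as a)
`print(b)` → prints {'x': 2, 'y': 8, 'z': 57}

Answer: {'x': 2, 'y': 8, 'z': 57}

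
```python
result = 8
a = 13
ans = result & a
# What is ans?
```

Trace:
`result = 8` → result = 8
`a = 13` → a = 13
`ans = result & a` → ans = 8
So ans = 8

Answer: 8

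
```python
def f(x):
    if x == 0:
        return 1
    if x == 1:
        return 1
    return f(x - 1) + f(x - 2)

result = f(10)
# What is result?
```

Build up from base cases: f(0)=1, f(1)=1, f(2)=2, f(3)=3, f(4)=5, f(5)=8, f(6)=13, ..., f(10)=89

Answer: 89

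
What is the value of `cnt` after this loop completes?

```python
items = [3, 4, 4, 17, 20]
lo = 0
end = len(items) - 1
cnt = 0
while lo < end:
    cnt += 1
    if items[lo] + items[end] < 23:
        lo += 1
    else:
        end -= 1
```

Steps to find pair summing to 23
`cnt` takes the values: 0 → 1 → 2 → 3 → 4

Answer: 4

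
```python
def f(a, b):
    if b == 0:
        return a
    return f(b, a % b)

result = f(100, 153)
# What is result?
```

f(100, 153) -> f(153, 100) -> f(100, 53) -> f(53, 47) -> f(47, 6) -> f(6, 5) -> f(5, 1) -> f(1, 0) -> 1

Answer: 1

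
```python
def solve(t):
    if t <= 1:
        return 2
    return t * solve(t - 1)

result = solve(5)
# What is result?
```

solve(5) = 5 * 4 * 3 * 2 * 2 = 240

Answer: 240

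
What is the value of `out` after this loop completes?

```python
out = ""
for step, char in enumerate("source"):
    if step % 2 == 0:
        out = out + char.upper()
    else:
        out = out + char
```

Uppercase even positions in 'source'
`out` takes the values: "" → "S" → "So" → "SoU" → "SoUr" → "SoUrC" → "SoUrCe"

Answer: "SoUrCe"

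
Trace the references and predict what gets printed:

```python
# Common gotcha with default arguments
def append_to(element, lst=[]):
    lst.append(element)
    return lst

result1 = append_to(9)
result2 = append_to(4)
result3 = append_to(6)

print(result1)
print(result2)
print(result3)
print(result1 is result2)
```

Key concept: mutable default argument gotcha.
Step by step:
`result1 = append_to(9)` → result1 = [9]
`result2 = append_to(4)` → result1 = [9, 4] (same object as result2); result2 = [9, 4] (same object as result1)
`result3 = append_to(6)` → result1 = [9, 4, 6] (same object as result2, result3); result2 = [9, 4, 6] (same object as result1, result3); result3 = [9, 4, 6] (same object as result1, result2)
`print(result1)` → prints [9, 4, 6]
`print(result2)` → prints [9, 4, 6]
`print(result3)` → prints [9, 4, 6]
`print(result1 is result2)` → prints True

Answer:
[9, 4, 6]
[9, 4, 6]
[9, 4, 6]
True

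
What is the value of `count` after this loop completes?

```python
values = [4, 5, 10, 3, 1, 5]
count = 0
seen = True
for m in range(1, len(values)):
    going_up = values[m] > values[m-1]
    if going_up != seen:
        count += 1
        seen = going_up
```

Count direction changes in [4, 5, 10, 3, 1, 5]
`count` takes the values: 0 → 1 → 2

Answer: 2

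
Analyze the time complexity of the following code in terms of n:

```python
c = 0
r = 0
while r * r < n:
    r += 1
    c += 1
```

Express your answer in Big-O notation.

Each loop level contributes: √n. Multiplying the contributions gives O(√n).

Answer: O(√n)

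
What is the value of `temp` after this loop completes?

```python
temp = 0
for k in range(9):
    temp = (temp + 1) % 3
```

Increment mod 3, 9 times = 0
`temp` takes the values: 0 → 1 → 2 → 0 → 1 → 2 → 0 → 1 → 2 → 0

Answer: 0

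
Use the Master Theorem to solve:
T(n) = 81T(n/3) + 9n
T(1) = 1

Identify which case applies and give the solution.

a=81, b=3, f(n)=9n. log_3(81) = 4. Since c=1 < 4, Case 1 applies: T(n) = Θ(n^log_b(a)) = O(n^4).

Answer: O(n^4) - Case 1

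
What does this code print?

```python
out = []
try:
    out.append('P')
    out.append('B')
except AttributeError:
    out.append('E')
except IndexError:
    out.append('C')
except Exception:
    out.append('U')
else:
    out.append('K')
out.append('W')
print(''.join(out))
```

Execution trace: 'P' (try body) → 'B' (try body, no exception) → 'K' (else) → 'W' (after the try/except). Output: PBKW

Answer: PBKW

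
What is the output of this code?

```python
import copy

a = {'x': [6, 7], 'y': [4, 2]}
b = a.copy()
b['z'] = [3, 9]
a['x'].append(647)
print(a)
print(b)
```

Key concept: shallow copy of dict with mutable values.
Step by step:
`a = {'x': [6, 7], 'y': [4, 2]}` → a = {'x': [6, 7], 'y': [4, 2]}
`b = a.copy()` → b = {'x': [6, 7], 'y': [4, 2]}
`b['z'] = [3, 9]` → b = {'x': [6, 7], 'y': [4, 2], 'z': [3, 9]}
`a['x'].append(647)` → a = {'x': [6, 7, 647], 'y': [4, 2]}; b = {'x': [6, 7, 647], 'y': [4, 2], 'z': [3, 9]}
`print(a)` → prints {'x': [6, 7, 647], 'y': [4, 2]}
`print(b)` → prints {'x': [6, 7, 647], 'y': [4, 2], 'z': [3, 9]}

Answer:
{'x': [6, 7, 647], 'y': [4, 2]}
{'x': [6, 7, 647], 'y': [4, 2], 'z': [3, 9]}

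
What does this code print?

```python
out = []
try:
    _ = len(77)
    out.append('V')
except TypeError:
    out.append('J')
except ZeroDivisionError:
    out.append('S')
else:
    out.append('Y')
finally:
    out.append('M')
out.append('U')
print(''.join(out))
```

Execution trace: 'J' (except TypeError) → 'M' (finally) → 'U' (after the try/except). Output: JMU

Answer: JMU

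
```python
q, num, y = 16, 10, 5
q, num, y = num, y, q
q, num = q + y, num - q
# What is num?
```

Trace:
`q, num, y = 16, 10, 5` → q = 16; num = 10; y = 5
`q, num, y = num, y, q` → q = 10; num = 5; y = 16
`q, num = q + y, num - q` → q = 26; num = -5
So num = -5

Answer: -5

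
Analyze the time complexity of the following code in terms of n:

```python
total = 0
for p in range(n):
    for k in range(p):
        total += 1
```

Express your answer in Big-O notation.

Each loop level contributes: n × n. Multiplying the contributions gives O(n^2).

Answer: O(n^2)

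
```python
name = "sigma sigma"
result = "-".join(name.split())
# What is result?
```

Trace:
`name = "sigma sigma"` → name = 'sigma sigma'
`result = "-".join(name.split())` → result = 'sigma-sigma'
So result = 'sigma-sigma'

Answer: 'sigma-sigma'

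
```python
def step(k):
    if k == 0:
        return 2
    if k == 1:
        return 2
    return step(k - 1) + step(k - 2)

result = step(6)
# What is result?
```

Build up from base cases: step(0)=2, step(1)=2, step(2)=4, step(3)=6, step(4)=10, step(5)=16, step(6)=26

Answer: 26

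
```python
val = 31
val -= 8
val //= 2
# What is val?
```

Trace:
`val = 31` → val = 31
`val -= 8` → val = 23
`val //= 2` → val = 11
So val = 11

Answer: 11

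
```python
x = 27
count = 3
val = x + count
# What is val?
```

Trace:
`x = 27` → x = 27
`count = 3` → count = 3
`val = x + count` → val = 30
So val = 30

Answer: 30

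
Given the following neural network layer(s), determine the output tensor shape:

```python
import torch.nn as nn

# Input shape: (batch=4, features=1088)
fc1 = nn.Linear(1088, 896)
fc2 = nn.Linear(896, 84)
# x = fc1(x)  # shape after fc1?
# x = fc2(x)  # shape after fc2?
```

Input: (4, 1088) -> after fc1: (4, 896) -> Output: (4, 84)

Answer: (4, 84)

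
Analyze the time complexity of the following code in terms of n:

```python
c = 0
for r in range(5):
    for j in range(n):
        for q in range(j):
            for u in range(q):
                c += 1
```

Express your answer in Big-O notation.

Each loop level contributes: 1 × n × n × n. Multiplying the contributions gives O(n^3).

Answer: O(n^3)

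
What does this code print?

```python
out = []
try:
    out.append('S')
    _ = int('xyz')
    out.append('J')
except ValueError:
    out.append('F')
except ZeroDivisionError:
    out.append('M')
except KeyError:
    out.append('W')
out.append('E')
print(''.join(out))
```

Execution trace: 'S' (try body) → 'F' (except ValueError) → 'E' (after the try/except). Output: SFE

Answer: SFE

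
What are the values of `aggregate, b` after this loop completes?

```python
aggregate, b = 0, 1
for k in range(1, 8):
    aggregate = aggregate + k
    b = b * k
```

Sum and factorial of 1 to 7
`aggregate, b` takes the values: (0, 1) → (1, 1) → (3, 1) → (3, 2) → (6, 2) → (6, 6) → (10, 6) → (10, 24) → (15, 24) → (15, 120) → (21, 120) → (21, 720) → (28, 720) → (28, 5040)

Answer: 28, 5040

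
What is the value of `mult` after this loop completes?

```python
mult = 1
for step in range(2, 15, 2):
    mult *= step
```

Product of even numbers 2 to 14
`mult` takes the values: 1 → 2 → 8 → 48 → 384 → 3840 → 46080 → 645120

Answer: 645120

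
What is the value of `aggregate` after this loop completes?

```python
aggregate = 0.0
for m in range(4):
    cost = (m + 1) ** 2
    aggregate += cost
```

Sum of squared losses 1² + 2² + ... + 4²
`aggregate` takes the values: 0.0 → 1.0 → 5.0 → 14.0 → 30.0

Answer: 30.0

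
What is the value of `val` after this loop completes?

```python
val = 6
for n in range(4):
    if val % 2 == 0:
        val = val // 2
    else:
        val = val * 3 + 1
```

Collatz-style transformation from 6
`val` takes the values: 6 → 3 → 10 → 5 → 16

Answer: 16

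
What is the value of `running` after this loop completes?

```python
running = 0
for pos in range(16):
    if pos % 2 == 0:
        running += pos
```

Sum of even numbers 0 to 15
`running` takes the values: 0 → 2 → 6 → 12 → 20 → 30 → 42 → 56

Answer: 56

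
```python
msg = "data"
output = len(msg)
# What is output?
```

Trace:
`msg = "data"` → msg = 'data'
`output = len(msg)` → output = 4
So output = 4

Answer: 4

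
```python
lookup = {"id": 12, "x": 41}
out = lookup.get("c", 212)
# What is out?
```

Trace:
`lookup = {"id": 12, "x": 41}` → lookup = {'id': 12, 'x': 41}
`out = lookup.get("c", 212)` → out = 212
So out = 212

Answer: 212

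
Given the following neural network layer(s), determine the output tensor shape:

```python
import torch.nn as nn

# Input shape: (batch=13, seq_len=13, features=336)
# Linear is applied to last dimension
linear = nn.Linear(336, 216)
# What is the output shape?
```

Input: (13, 13, 336) -> Output: (13, 13, 216)

Answer: (13, 13, 216)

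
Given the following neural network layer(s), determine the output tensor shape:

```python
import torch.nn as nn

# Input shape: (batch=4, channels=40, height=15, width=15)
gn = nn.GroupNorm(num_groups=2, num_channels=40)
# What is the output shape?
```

Input: (4, 40, 15, 15) -> Output: (4, 40, 15, 15)

Answer: (4, 40, 15, 15)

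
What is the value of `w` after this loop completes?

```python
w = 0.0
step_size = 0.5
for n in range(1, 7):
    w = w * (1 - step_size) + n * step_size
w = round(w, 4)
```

Moving average with lr=0.5
`w` takes the values: 0.0 → 0.5 → 1.25 → 2.125 → 3.0625 → 4.03125 → 5.015625 → 5.0156

Answer: 5.0156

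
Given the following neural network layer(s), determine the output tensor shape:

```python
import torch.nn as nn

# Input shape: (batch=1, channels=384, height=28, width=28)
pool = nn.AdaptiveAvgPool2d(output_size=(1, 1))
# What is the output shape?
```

Input: (1, 384, 28, 28) -> Output: (1, 384, 1, 1)

Answer: (1, 384, 1, 1)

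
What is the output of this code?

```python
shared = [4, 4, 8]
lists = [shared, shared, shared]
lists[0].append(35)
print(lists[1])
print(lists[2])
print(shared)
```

Key concept: list of same reference.
Step by step:
`shared = [4, 4, 8]` → shared = [4, 4, 8]
`lists = [shared, shared, shared]` → lists = [[4, 4, 8], [4, 4, 8], [4, 4, 8]]
`lists[0].append(35)` → shared = [4, 4, 8, 35]; lists = [[4, 4, 8, 35], [4, 4, 8, 35], [4, 4, 8, 35]]
`print(lists[1])` → prints [4, 4, 8, 35]
`print(lists[2])` → prints [4, 4, 8, 35]
`print(shared)` → prints [4, 4, 8, 35]

Answer:
[4, 4, 8, 35]
[4, 4, 8, 35]
[4, 4, 8, 35]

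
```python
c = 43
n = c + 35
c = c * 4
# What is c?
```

Trace:
`c = 43` → c = 43
`n = c + 35` → n = 78
`c = c * 4` → c = 172
So c = 172

Answer: 172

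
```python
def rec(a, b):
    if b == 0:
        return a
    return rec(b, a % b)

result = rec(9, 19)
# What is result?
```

rec(9, 19) -> rec(19, 9) -> rec(9, 1) -> rec(1, 0) -> 1

Answer: 1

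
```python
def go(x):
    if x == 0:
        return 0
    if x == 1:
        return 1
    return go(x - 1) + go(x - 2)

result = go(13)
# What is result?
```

Build up from base cases: go(0)=0, go(1)=1, go(2)=1, go(3)=2, go(4)=3, go(5)=5, go(6)=8, ..., go(13)=233

Answer: 233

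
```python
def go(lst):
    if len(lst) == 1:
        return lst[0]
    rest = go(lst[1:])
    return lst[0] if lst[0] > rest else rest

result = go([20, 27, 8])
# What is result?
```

Recursive max over [20, 27, 8] = 27

Answer: 27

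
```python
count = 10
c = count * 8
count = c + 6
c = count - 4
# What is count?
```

Trace:
`count = 10` → count = 10
`c = count * 8` → c = 80
`count = c + 6` → count = 86
`c = count - 4` → c = 82
So count = 86

Answer: 86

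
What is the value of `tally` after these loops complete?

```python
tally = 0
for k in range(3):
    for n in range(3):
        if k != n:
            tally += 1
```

3² - 3 (exclude diagonal)
`tally` takes the values: 0 → 1 → 2 → 3 → 4 → 5 → 6

Answer: 6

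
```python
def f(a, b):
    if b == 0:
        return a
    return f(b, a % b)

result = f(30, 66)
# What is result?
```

f(30, 66) -> f(66, 30) -> f(30, 6) -> f(6, 0) -> 6

Answer: 6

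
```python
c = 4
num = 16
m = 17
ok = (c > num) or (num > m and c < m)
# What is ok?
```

Trace:
`c = 4` → c = 4
`num = 16` → num = 16
`m = 17` → m = 17
`ok = (c > num) or (num > m and c < m)` → ok = False
So ok = False

Answer: False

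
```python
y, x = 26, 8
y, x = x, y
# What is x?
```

Trace:
`y, x = 26, 8` → y = 26; x = 8
`y, x = x, y` → y = 8; x = 26
So x = 26

Answer: 26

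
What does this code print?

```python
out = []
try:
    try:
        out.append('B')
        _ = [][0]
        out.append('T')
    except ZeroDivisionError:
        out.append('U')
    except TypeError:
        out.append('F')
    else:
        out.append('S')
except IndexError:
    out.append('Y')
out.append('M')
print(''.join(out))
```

Execution trace: 'B' (inner try body) → 'Y' (outer except IndexError) → 'M' (after the try/except). Output: BYM

Answer: BYM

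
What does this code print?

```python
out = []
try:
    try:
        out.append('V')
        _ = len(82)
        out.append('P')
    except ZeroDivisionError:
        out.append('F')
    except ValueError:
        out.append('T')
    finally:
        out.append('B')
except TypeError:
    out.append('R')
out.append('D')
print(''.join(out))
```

Execution trace: 'V' (inner try body) → 'B' (inner finally) → 'R' (outer except TypeError) → 'D' (after the try/except). Output: VBRD

Answer: VBRD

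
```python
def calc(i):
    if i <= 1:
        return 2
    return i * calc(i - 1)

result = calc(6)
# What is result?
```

calc(6) = 6 * 5 * 4 * 3 * 2 * 2 = 1440

Answer: 1440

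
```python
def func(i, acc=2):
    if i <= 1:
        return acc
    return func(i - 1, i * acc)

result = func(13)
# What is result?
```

Accumulator trace (n, acc): (13, 2) -> (12, 26) -> (11, 312) -> (10, 3432) -> (9, 34320) -> (8, 308880) -> (7, 2471040) -> (6, 17297280) -> (5, 103783680) -> (4, 518918400) -> (3, 2075673600) -> (2, 6227020800) -> (1, 12454041600) -> return 12454041600

Answer: 12454041600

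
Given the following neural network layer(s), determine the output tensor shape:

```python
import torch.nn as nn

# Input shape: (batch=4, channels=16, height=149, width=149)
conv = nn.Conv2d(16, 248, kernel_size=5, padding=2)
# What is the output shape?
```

Input: (4, 16, 149, 149) -> Output: (4, 248, 149, 149)

Answer: (4, 248, 149, 149)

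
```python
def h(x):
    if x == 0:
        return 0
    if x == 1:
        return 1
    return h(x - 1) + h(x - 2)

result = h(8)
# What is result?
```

Build up from base cases: h(0)=0, h(1)=1, h(2)=1, h(3)=2, h(4)=3, h(5)=5, h(6)=8, ..., h(8)=21

Answer: 21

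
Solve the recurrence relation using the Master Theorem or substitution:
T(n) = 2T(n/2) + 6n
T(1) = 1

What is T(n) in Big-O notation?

By Master Theorem: a=2, b=2, f(n)=6n. Since log_2(2) = 1 and f(n) = Θ(n^1), Case 2 applies. T(n) = O(n log n).

Answer: O(n log n)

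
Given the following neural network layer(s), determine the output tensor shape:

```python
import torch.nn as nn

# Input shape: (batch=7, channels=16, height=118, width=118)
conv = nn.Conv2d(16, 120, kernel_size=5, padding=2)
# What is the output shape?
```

Input: (7, 16, 118, 118) -> Output: (7, 120, 118, 118)

Answer: (7, 120, 118, 118)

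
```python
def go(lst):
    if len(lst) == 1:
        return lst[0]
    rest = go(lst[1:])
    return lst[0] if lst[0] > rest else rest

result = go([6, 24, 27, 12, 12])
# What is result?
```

Recursive max over [6, 24, 27, 12, 12] = 27

Answer: 27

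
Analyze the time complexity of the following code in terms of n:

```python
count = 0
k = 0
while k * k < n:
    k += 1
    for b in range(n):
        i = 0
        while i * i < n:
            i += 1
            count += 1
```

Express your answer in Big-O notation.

Each loop level contributes: √n × n × √n. Multiplying the contributions gives O(n^2).

Answer: O(n^2)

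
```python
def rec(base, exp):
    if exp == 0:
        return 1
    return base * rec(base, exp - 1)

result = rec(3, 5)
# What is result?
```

rec(3, 5) = 3 * 3 * 3 * 3 * 3 = 243

Answer: 243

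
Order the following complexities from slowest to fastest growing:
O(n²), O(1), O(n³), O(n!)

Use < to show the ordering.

Ordered by growth rate: O(1) < O(n²) < O(n³) < O(n!)

Answer: O(1) < O(n²) < O(n³) < O(n!)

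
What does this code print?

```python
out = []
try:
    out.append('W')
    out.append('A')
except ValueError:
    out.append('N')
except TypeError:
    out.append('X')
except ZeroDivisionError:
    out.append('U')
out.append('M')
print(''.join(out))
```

Execution trace: 'W' (try body) → 'A' (try body, no exception) → 'M' (after the try/except). Output: WAM

Answer: WAM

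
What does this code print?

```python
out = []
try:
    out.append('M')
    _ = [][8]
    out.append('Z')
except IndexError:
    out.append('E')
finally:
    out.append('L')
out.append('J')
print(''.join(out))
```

Execution trace: 'M' (try body) → 'E' (except IndexError) → 'L' (finally) → 'J' (after the try/except). Output: MELJ

Answer: MELJ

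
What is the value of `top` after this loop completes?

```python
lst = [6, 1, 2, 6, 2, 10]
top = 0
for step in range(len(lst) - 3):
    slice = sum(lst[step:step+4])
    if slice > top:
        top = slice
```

Max sum of 4-element window in [6, 1, 2, 6, 2, 10]
`top` takes the values: 0 → 15 → 20

Answer: 20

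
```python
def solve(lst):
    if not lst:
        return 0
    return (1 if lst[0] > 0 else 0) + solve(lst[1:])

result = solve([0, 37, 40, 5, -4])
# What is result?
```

Count of positive elements in [0, 37, 40, 5, -4] = 3

Answer: 3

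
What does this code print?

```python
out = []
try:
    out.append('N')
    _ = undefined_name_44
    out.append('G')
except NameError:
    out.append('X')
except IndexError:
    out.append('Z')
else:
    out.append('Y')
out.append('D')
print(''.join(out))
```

Execution trace: 'N' (try body) → 'X' (except NameError) → 'D' (after the try/except). Output: NXD

Answer: NXD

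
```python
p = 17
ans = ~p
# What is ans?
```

Trace:
`p = 17` → p = 17
`ans = ~p` → ans = -18
So ans = -18

Answer: -18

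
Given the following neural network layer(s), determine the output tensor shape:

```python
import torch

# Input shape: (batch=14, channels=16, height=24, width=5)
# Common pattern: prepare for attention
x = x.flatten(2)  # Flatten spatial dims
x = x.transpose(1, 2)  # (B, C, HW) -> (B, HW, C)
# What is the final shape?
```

Input: (14, 16, 24, 5) -> after flatten(2): (14, 16, 120) -> Output: (14, 120, 16)

Answer: (14, 120, 16)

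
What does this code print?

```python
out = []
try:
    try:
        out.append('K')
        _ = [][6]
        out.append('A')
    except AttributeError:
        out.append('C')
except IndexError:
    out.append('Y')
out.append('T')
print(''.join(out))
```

Execution trace: 'K' (try body) → 'Y' (outer except IndexError) → 'T' (after the try/except). Output: KYT

Answer: KYT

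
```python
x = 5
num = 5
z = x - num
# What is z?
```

Trace:
`x = 5` → x = 5
`num = 5` → num = 5
`z = x - num` → z = 0
So z = 0

Answer: 0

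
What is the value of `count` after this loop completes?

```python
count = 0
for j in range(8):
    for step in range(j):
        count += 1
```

Triangle number: 0+1+2+...+7
`count` takes the values: 0 → 1 → 2 → 3 → 4 → 5 → 6 → 7 → 8 → 9 → 10 → 11 → 12 → 13 → 14 → 15 → 16 → 17 → 18 → 19 → 20 → 21 → 22 → 23 → 24 → 25 → 26 → 27 → 28

Answer: 28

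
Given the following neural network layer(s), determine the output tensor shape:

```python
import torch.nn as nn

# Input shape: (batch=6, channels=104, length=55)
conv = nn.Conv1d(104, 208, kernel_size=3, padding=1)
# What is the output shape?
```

Input: (6, 104, 55) -> Output: (6, 208, 55)

Answer: (6, 208, 55)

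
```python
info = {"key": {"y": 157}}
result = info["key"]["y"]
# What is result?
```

Trace:
`info = {"key": {"y": 157}}` → info = {'key': {'y': 157}}
`result = info["key"]["y"]` → result = 157
So result = 157

Answer: 157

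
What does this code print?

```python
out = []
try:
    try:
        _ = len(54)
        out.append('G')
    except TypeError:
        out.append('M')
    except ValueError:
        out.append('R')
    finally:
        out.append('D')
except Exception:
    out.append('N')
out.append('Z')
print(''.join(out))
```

Execution trace: 'M' (inner except TypeError) → 'D' (inner finally) → 'Z' (after the try/except). Output: MDZ

Answer: MDZ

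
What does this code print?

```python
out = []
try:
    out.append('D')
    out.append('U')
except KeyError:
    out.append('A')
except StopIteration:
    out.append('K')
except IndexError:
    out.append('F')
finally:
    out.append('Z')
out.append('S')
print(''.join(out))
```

Execution trace: 'D' (try body) → 'U' (try body, no exception) → 'Z' (finally) → 'S' (after the try/except). Output: DUZS

Answer: DUZS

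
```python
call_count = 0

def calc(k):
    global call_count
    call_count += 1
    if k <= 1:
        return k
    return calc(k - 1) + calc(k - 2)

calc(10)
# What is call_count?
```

Calls(k) = 1 + Calls(k-1) + Calls(k-2); Calls(0)=Calls(1)=1. For k=10 this gives 177.

Answer: 177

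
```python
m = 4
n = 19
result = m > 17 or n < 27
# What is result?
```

Trace:
`m = 4` → m = 4
`n = 19` → n = 19
`result = m > 17 or n < 27` → result = True
So result = True

Answer: True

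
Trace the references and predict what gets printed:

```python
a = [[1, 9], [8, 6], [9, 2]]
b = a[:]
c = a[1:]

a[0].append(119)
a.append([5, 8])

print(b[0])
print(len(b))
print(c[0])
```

Key concept: slice with nested mutation.
Step by step:
`a = [[1, 9], [8, 6], [9, 2]]` → a = [[1, 9], [8, 6], [9, 2]]
`b = a[:]` → b = [[1, 9], [8, 6], [9, 2]]
`c = a[1:]` → c = [[8, 6], [9, 2]]
`a[0].append(119)` → a = [[1, 9, 119], [8, 6], [9, 2]]; b = [[1, 9, 119], [8, 6], [9, 2]]
`a.append([5, 8])` → a = [[1, 9, 119], [8, 6], [9, 2], [5, 8]]
`print(b[0])` → prints [1, 9, 119]
`print(len(b))` → prints 3
`print(c[0])` → prints [8, 6]

Answer:
[1, 9, 119]
3
[8, 6]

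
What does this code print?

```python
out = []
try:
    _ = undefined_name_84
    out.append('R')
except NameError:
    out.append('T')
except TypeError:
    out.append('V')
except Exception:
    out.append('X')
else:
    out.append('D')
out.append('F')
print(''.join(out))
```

Execution trace: 'T' (except NameError) → 'F' (after the try/except). Output: TF

Answer: TF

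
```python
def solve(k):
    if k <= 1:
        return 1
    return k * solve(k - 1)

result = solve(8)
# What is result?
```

solve(8) = 8 * 7 * 6 * 5 * 4 * 3 * 2 * 1 = 40320

Answer: 40320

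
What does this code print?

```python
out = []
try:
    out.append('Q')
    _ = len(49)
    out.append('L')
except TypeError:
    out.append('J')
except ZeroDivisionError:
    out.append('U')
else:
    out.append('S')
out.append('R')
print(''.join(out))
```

Execution trace: 'Q' (try body) → 'J' (except TypeError) → 'R' (after the try/except). Output: QJR

Answer: QJR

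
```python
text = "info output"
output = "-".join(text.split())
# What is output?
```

Trace:
`text = "info output"` → text = 'info output'
`output = "-".join(text.split())` → output = 'info-output'
So output = 'info-output'

Answer: 'info-output'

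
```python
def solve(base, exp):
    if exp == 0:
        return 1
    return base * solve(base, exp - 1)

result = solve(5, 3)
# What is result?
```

solve(5, 3) = 5 * 5 * 5 = 125

Answer: 125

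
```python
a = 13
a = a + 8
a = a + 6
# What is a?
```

Trace:
`a = 13` → a = 13
`a = a + 8` → a = 21
`a = a + 6` → a = 27
So a = 27

Answer: 27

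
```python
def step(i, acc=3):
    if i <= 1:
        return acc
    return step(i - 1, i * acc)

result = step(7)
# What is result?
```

Accumulator trace (n, acc): (7, 3) -> (6, 21) -> (5, 126) -> (4, 630) -> (3, 2520) -> (2, 7560) -> (1, 15120) -> return 15120

Answer: 15120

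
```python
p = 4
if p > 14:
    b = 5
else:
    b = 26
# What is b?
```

Trace:
`p = 4` → p = 4
`if p > 14: ...` → p > 14 is False, take else branch → b = 26
So b = 26

Answer: 26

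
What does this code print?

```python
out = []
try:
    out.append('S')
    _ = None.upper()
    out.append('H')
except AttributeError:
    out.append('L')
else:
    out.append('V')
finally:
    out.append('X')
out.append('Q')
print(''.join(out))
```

Execution trace: 'S' (try body) → 'L' (except AttributeError) → 'X' (finally) → 'Q' (after the try/except). Output: SLXQ

Answer: SLXQ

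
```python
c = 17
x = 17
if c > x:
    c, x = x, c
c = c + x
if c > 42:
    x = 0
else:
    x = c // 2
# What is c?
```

Trace:
`c = 17` → c = 17
`x = 17` → x = 17
`if c > x: ...` → c > x is False → no variable changes
`c = c + x` → c = 34
`if c > 42: ...` → c > 42 is False, take else branch → no variable changes
So c = 34

Answer: 34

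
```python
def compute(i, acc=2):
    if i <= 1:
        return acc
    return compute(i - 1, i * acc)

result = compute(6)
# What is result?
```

Accumulator trace (n, acc): (6, 2) -> (5, 12) -> (4, 60) -> (3, 240) -> (2, 720) -> (1, 1440) -> return 1440

Answer: 1440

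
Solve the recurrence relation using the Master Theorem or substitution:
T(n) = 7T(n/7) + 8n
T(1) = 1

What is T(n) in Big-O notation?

By Master Theorem: a=7, b=7, f(n)=8n. Since log_7(7) = 1 and f(n) = Θ(n^1), Case 2 applies. T(n) = O(n log n).

Answer: O(n log n)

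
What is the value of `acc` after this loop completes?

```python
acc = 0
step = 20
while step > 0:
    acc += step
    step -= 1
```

Sum 20 down to 1
`acc` takes the values: 0 → 20 → 39 → 57 → 74 → 90 → 105 → 119 → 132 → 144 → 155 → 165 → 174 → 182 → 189 → 195 → 200 → 204 → 207 → 209 → 210

Answer: 210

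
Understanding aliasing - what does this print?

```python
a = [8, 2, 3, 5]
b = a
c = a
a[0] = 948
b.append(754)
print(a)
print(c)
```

Key concept: multiple aliases.
Step by step:
`a = [8, 2, 3, 5]` → a = [8, 2, 3, 5]
`b = a` → b = [8, 2, 3, 5] (same object as a)
`c = a` → c = [8, 2, 3, 5] (same object as a, b)
`a[0] = 948` → a = [948, 2, 3, 5] (same object as b, c); b = [948, 2, 3, 5] (same object as a, c); c = [948, 2, 3, 5] (same object as a, b)
`b.append(754)` → a = [948, 2, 3, 5, 754] (same object as b, c); b = [948, 2, 3, 5, 754] (same object as a, c); c = [948, 2, 3, 5, 754] (same object as a, b)
`print(a)` → prints [948, 2, 3, 5, 754]
`print(c)` → prints [948, 2, 3, 5, 754]

Answer:
[948, 2, 3, 5, 754]
[948, 2, 3, 5, 754]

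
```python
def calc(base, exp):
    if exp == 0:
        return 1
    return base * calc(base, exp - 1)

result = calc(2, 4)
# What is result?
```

calc(2, 4) = 2 * 2 * 2 * 2 = 16

Answer: 16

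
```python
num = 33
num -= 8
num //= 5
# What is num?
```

Trace:
`num = 33` → num = 33
`num -= 8` → num = 25
`num //= 5` → num = 5
So num = 5

Answer: 5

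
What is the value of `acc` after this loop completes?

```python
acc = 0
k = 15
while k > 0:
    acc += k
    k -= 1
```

Sum 15 down to 1
`acc` takes the values: 0 → 15 → 29 → 42 → 54 → 65 → 75 → 84 → 92 → 99 → 105 → 110 → 114 → 117 → 119 → 120

Answer: 120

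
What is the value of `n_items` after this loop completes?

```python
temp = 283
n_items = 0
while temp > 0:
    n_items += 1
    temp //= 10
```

Count digits by repeated division by 10
`n_items` takes the values: 0 → 1 → 2 → 3

Answer: 3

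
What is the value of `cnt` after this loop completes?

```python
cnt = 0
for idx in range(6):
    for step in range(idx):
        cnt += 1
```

Triangle number: 0+1+2+...+5
`cnt` takes the values: 0 → 1 → 2 → 3 → 4 → 5 → 6 → 7 → 8 → 9 → 10 → 11 → 12 → 13 → 14 → 15

Answer: 15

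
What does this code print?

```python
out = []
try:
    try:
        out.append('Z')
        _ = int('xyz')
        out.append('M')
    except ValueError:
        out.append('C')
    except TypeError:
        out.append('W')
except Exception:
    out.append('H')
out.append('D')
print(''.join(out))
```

Execution trace: 'Z' (inner try body) → 'C' (inner except ValueError) → 'D' (after the try/except). Output: ZCD

Answer: ZCD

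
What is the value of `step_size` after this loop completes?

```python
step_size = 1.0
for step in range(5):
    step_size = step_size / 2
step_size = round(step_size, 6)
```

Halving LR 5 times: 1 / 2^5
`step_size` takes the values: 1.0 → 0.5 → 0.25 → 0.125 → 0.0625 → 0.03125

Answer: 0.03125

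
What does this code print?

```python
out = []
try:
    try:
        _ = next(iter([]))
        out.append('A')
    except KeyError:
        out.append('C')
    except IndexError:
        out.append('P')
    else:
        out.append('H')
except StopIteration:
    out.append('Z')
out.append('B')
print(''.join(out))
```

Execution trace: 'Z' (outer except StopIteration) → 'B' (after the try/except). Output: ZB

Answer: ZB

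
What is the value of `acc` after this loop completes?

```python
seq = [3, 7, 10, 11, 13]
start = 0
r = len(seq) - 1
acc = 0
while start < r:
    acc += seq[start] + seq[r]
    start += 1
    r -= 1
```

Sum of pairs from ends
`acc` takes the values: 0 → 16 → 34

Answer: 34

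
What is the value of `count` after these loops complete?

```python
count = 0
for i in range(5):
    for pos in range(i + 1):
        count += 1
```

Triangle: 1 + 2 + ... + 5
`count` takes the values: 0 → 1 → 2 → 3 → 4 → 5 → 6 → 7 → 8 → 9 → 10 → 11 → 12 → 13 → 14 → 15

Answer: 15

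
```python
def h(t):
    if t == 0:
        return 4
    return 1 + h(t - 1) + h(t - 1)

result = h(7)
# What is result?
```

h(t) = 1 + 2·h(t-1), h(0)=4. Closed form: (4+1)·2^7 - 1 = 639.

Answer: 639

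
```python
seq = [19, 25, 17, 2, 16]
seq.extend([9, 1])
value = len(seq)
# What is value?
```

Trace:
`seq = [19, 25, 17, 2, 16]` → seq = [19, 25, 17, 2, 16]
`seq.extend([9, 1])` → seq = [19, 25, 17, 2, 16, 9, 1]
`value = len(seq)` → value = 7
So value = 7

Answer: 7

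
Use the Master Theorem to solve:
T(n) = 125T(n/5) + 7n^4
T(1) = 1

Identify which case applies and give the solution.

a=125, b=5, f(n)=7n^4. log_5(125) = 3. Since c=4 > 3 and the regularity condition holds (125(n/5)^4 = (125/5^4)n^4 with 125/5^4 < 1), Case 3 applies: T(n) = Θ(f(n)) = O(n^4).

Answer: O(n^4) - Case 3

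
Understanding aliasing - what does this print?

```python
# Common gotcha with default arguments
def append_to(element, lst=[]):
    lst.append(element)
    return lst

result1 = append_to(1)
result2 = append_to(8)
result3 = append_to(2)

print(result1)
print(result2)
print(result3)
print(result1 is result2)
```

Key concept: mutable default argument gotcha.
Step by step:
`result1 = append_to(1)` → result1 = [1]
`result2 = append_to(8)` → result1 = [1, 8] (same object as result2); result2 = [1, 8] (same object as result1)
`result3 = append_to(2)` → result1 = [1, 8, 2] (same object as result2, result3); result2 = [1, 8, 2] (same object as result1, result3); result3 = [1, 8, 2] (same object as result1, result2)
`print(result1)` → prints [1, 8, 2]
`print(result2)` → prints [1, 8, 2]
`print(result3)` → prints [1, 8, 2]
`print(result1 is result2)` → prints True

Answer:
[1, 8, 2]
[1, 8, 2]
[1, 8, 2]
True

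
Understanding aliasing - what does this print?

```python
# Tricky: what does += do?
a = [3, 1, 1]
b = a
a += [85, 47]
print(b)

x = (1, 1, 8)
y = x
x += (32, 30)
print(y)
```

Key concept: += behavior differs for mutable vs immutable.
Step by step:
`a = [3, 1, 1]` → a = [3, 1, 1]
`b = a` → b = [3, 1, 1] (same object as a)
`a += [85, 47]` → a = [3, 1, 1, 85, 47] (same object as b); b = [3, 1, 1, 85, 47] (same object as a)
`print(b)` → prints [3, 1, 1, 85, 47]
`x = (1, 1, 8)` → x = (1, 1, 8)
`y = x` → y = (1, 1, 8)
`x += (32, 30)` → x = (1, 1, 8, 32, 30)
`print(y)` → prints (1, 1, 8)

Answer:
[3, 1, 1, 85, 47]
(1, 1, 8)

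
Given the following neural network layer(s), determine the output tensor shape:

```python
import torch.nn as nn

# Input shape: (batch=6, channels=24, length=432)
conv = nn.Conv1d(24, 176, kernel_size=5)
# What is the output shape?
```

Input: (6, 24, 432) -> Output: (6, 176, 428)

Answer: (6, 176, 428)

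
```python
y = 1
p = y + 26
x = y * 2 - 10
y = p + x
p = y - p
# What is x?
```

Trace:
`y = 1` → y = 1
`p = y + 26` → p = 27
`x = y * 2 - 10` → x = -8
`y = p + x` → y = 19
`p = y - p` → p = -8
So x = -8

Answer: -8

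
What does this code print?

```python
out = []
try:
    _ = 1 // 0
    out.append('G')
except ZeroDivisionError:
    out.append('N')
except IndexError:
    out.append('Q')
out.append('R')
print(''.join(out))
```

Execution trace: 'N' (except ZeroDivisionError) → 'R' (after the try/except). Output: NR

Answer: NR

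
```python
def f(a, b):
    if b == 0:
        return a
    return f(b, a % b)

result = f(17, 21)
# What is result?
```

f(17, 21) -> f(21, 17) -> f(17, 4) -> f(4, 1) -> f(1, 0) -> 1

Answer: 1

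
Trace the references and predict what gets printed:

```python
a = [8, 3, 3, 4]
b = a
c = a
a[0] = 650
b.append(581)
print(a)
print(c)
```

Key concept: multiple aliases.
Step by step:
`a = [8, 3, 3, 4]` → a = [8, 3, 3, 4]
`b = a` → b = [8, 3, 3, 4] (same object as a)
`c = a` → c = [8, 3, 3, 4] (same object as a, b)
`a[0] = 650` → a = [650, 3, 3, 4] (same object as b, c); b = [650, 3, 3, 4] (same object as a, c); c = [650, 3, 3, 4] (same object as a, b)
`b.append(581)` → a = [650, 3, 3, 4, 581] (same object as b, c); b = [650, 3, 3, 4, 581] (same object as a, c); c = [650, 3, 3, 4, 581] (same object as a, b)
`print(a)` → prints [650, 3, 3, 4, 581]
`print(c)` → prints [650, 3, 3, 4, 581]

Answer:
[650, 3, 3, 4, 581]
[650, 3, 3, 4, 581]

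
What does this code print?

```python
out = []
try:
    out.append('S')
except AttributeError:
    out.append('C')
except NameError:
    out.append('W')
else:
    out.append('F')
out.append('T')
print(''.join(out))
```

Execution trace: 'S' (try body, no exception) → 'F' (else) → 'T' (after the try/except). Output: SFT

Answer: SFT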